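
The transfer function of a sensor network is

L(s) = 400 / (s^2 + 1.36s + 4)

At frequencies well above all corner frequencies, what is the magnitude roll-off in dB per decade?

-40 dB/decade

Each pole contributes −20 dB/decade at high frequency; each zero contributes +20 dB/decade.
Net: 0 zero(s) − 2 pole(s) → -40 dB/decade.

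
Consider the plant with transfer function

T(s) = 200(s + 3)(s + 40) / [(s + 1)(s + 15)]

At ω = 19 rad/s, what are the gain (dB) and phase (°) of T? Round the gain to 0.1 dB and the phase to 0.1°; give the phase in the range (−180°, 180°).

At s = jω = j19:
zero (s+3): 3 + j19 → |·| = √(3²+19²) = √370 ≈ 19.235, ∠ = arctan(19/3) ≈ 81.03°
zero (s+40): 40 + j19 → |·| = √(40²+19²) = √1961 ≈ 44.283, ∠ = arctan(19/40) ≈ 25.41°
pole (s+1): 1 + j19 → |·| = √(1²+19²) = √362 ≈ 19.026, ∠ = arctan(19/1) ≈ 86.99°
pole (s+15): 15 + j19 → |·| = √(15²+19²) = √586 ≈ 24.207, ∠ = arctan(19/15) ≈ 51.71°
|T| = 200 · 851.78 / 460.56 ≈ 369.89
Gain = 20 log₁₀(369.89) ≈ 51.36 dB
∠T = 106.44° − 138.70° = -32.26°

51.4 dB, -32.3°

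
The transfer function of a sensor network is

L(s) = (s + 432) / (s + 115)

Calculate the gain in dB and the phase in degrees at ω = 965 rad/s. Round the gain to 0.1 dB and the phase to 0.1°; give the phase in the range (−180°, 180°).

0.7 dB, -17.3°

At s = jω = j965:
zero (s+432): 432 + j965 → |·| = √(432²+965²) = √1117849 ≈ 1057.3, ∠ = arctan(965/432) ≈ 65.88°
pole (s+115): 115 + j965 → |·| = √(115²+965²) = √944450 ≈ 971.83, ∠ = arctan(965/115) ≈ 83.20°
|L| = 1 · 1057.3 / 971.83 ≈ 1.0879
Gain = 20 log₁₀(1.0879) ≈ 0.73 dB
∠L = 65.88° − 83.20° = -17.32°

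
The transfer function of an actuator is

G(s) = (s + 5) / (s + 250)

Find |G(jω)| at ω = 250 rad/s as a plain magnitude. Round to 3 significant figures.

Substitute s = j250:
Numerator: (j250) + 5 = 5 + j250
Denominator: (j250) + 250 = 250 + j250
|N| = √(5² + 250²) ≈ 250.05, ∠N ≈ 88.85°
|D| = √(250² + 250²) ≈ 353.55, ∠D ≈ 45.00°
|G| = 250.05 / 353.55 ≈ 0.70725

0.707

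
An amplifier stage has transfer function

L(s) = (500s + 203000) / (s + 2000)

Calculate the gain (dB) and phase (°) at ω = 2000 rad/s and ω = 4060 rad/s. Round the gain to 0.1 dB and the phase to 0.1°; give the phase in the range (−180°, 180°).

ω = 2000: 51.1 dB, 33.5°; ω = 4060: 53.1 dB, 20.5°

Substitute s = j2000:
Numerator: 500(j2000) + 203000 = 203000 + j1000000
Denominator: (j2000) + 2000 = 2000 + j2000
|N| = √(203000² + 1000000²) ≈ 1.0204e+06, ∠N ≈ 78.52°
|D| = √(2000² + 2000²) ≈ 2828.4, ∠D ≈ 45.00°
|L| = 1.0204e+06 / 2828.4 ≈ 360.77
Gain = 20 log₁₀(360.77) ≈ 51.14 dB
∠L = 78.52° − 45.00° = 33.52°

Substitute s = j4060:
Numerator: 500(j4060) + 203000 = 203000 + j2030000
Denominator: (j4060) + 2000 = 2000 + j4060
|N| = √(203000² + 2030000²) ≈ 2.0401e+06, ∠N ≈ 84.29°
|D| = √(2000² + 4060²) ≈ 4525.9, ∠D ≈ 63.77°
|L| = 2.0401e+06 / 4525.9 ≈ 450.76
Gain = 20 log₁₀(450.76) ≈ 53.08 dB
∠L = 84.29° − 63.77° = 20.52°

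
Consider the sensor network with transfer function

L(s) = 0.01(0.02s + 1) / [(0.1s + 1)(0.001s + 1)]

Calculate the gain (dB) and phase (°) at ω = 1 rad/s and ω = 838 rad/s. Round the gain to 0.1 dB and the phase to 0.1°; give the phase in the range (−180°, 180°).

ω = 1: -40.0 dB, -4.6°; ω = 838: -56.3 dB, -42.7°

At ω = 1 rad/s:
zero (1 + j1·0.02) = 1 + j0.02 → |·| ≈ 1.0002, ∠ ≈ 1.15°
pole (1 + j1·0.1) = 1 + j0.1 → |·| ≈ 1.005, ∠ ≈ 5.71°
pole (1 + j1·0.001) = 1 + j0.001 → |·| ≈ 1, ∠ ≈ 0.06°
|L| = 0.01 · 1.0002 / (1.005 · 1) ≈ 0.0099522
Gain = 20 log₁₀(0.0099522) ≈ -40.04 dB
∠L = (1.15°) − (5.71° + 0.06°) = -4.62°

At ω = 838 rad/s:
zero (1 + j838·0.02) = 1 + j16.76 → |·| ≈ 16.79, ∠ ≈ 86.59°
pole (1 + j838·0.1) = 1 + j83.8 → |·| ≈ 83.806, ∠ ≈ 89.32°
pole (1 + j838·0.001) = 1 + j0.838 → |·| ≈ 1.3047, ∠ ≈ 39.96°
|L| = 0.01 · 16.79 / (83.806 · 1.3047) ≈ 0.0015356
Gain = 20 log₁₀(0.0015356) ≈ -56.27 dB
∠L = (86.59°) − (89.32° + 39.96°) = -42.69°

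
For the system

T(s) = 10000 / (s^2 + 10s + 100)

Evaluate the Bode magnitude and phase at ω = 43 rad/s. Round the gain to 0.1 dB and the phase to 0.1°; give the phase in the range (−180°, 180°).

At s = jω = j43:
quadratic: (j43)² + 10·j43 + 100 = -1749 + j430 → |·| ≈ 1801.1, ∠ ≈ 166.19°
|T| = 10000 / 1801.1 ≈ 5.5522
Gain = 20 log₁₀(5.5522) ≈ 14.89 dB
∠T = 0.00° − 166.19° = -166.19°

14.9 dB, -166.2°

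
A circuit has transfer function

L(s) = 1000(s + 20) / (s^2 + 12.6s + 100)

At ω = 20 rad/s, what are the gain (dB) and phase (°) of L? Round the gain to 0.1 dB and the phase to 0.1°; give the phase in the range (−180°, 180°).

At s = jω = j20:
zero (s+20): 20 + j20 → |·| = √(20²+20²) = √800 ≈ 28.284, ∠ = arctan(20/20) ≈ 45.00°
quadratic: (j20)² + 12.6·j20 + 100 = -300 + j252 → |·| ≈ 391.8, ∠ ≈ 139.97°
|L| = 1000 · 28.284 / 391.8 ≈ 72.19
Gain = 20 log₁₀(72.19) ≈ 37.17 dB
∠L = 45.00° − 139.97° = -94.97°

37.2 dB, -95.0°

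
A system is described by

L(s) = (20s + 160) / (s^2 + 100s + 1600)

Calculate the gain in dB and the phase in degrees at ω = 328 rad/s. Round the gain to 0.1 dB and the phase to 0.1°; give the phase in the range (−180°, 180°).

-24.6 dB, -74.2°

Substitute s = j328:
Numerator: 20(j328) + 160 = 160 + j6560
Denominator: (j328)^2 + 100(j328) + 1600 = -105984 + j32800
|N| = √(160² + 6560²) ≈ 6562, ∠N ≈ 88.60°
|D| = √(105984² + 32800²) ≈ 1.1094e+05, ∠D ≈ 162.80°
|L| = 6562 / 1.1094e+05 ≈ 0.059149
Gain = 20 log₁₀(0.059149) ≈ -24.56 dB
∠L = 88.60° − 162.80° = -74.20°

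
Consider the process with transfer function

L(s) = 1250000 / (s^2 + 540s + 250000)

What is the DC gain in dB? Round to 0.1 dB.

L(0) = 1250000 / 250000 = 5
20 log₁₀(5) ≈ 13.98 dB

14.0 dB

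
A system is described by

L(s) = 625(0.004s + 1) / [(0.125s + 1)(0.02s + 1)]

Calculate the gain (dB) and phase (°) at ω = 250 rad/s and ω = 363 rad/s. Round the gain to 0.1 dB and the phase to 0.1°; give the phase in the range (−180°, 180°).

ω = 250: 14.9 dB, -121.9°; ω = 363: 10.4 dB, -115.5°

At ω = 250 rad/s:
zero (1 + j250·0.004) = 1 + j1 → |·| ≈ 1.4142, ∠ ≈ 45.00°
pole (1 + j250·0.125) = 1 + j31.25 → |·| ≈ 31.266, ∠ ≈ 88.17°
pole (1 + j250·0.02) = 1 + j5 → |·| ≈ 5.099, ∠ ≈ 78.69°
|L| = 625 · 1.4142 / (31.266 · 5.099) ≈ 5.5441
Gain = 20 log₁₀(5.5441) ≈ 14.88 dB
∠L = (45.00°) − (88.17° + 78.69°) = -121.86°

At ω = 363 rad/s:
zero (1 + j363·0.004) = 1 + j1.452 → |·| ≈ 1.763, ∠ ≈ 55.44°
pole (1 + j363·0.125) = 1 + j45.375 → |·| ≈ 45.386, ∠ ≈ 88.74°
pole (1 + j363·0.02) = 1 + j7.26 → |·| ≈ 7.3285, ∠ ≈ 82.16°
|L| = 625 · 1.763 / (45.386 · 7.3285) ≈ 3.3128
Gain = 20 log₁₀(3.3128) ≈ 10.40 dB
∠L = (55.44°) − (88.74° + 82.16°) = -115.46°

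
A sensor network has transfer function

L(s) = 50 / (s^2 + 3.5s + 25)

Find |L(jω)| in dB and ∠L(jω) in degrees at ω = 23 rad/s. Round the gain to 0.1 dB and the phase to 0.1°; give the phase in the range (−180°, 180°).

-20.2 dB, -170.9°

At s = jω = j23:
quadratic: (j23)² + 3.5·j23 + 25 = -504 + j80.5 → |·| ≈ 510.39, ∠ ≈ 170.93°
|L| = 50 / 510.39 ≈ 0.097964
Gain = 20 log₁₀(0.097964) ≈ -20.18 dB
∠L = 0.00° − 170.93° = -170.93°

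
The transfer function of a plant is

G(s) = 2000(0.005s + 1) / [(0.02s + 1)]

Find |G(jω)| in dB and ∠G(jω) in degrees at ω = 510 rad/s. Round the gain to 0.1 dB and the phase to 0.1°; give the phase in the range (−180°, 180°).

At ω = 510 rad/s:
zero (1 + j510·0.005) = 1 + j2.55 → |·| ≈ 2.7391, ∠ ≈ 68.59°
pole (1 + j510·0.02) = 1 + j10.2 → |·| ≈ 10.249, ∠ ≈ 84.40°
|G| = 2000 · 2.7391 / (10.249) ≈ 534.51
Gain = 20 log₁₀(534.51) ≈ 54.56 dB
∠G = (68.59°) − (84.40°) = -15.81°

54.6 dB, -15.8°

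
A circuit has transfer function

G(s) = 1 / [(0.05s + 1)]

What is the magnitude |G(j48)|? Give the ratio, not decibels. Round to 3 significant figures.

0.385

At ω = 48 rad/s:
pole (1 + j48·0.05) = 1 + j2.4 → |·| ≈ 2.6, ∠ ≈ 67.38°
|G| = 1 · 1 / (2.6) ≈ 0.38462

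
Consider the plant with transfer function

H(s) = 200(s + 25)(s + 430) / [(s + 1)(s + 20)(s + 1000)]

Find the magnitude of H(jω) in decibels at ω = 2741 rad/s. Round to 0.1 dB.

At s = jω = j2741:
zero (s+25): 25 + j2741 → |·| = √(25²+2741²) = √7513706 ≈ 2741.1, ∠ = arctan(2741/25) ≈ 89.48°
zero (s+430): 430 + j2741 → |·| = √(430²+2741²) = √7697981 ≈ 2774.5, ∠ = arctan(2741/430) ≈ 81.08°
pole (s+1): 1 + j2741 → |·| = √(1²+2741²) = √7513082 ≈ 2741, ∠ = arctan(2741/1) ≈ 89.98°
pole (s+20): 20 + j2741 → |·| = √(20²+2741²) = √7513481 ≈ 2741.1, ∠ = arctan(2741/20) ≈ 89.58°
pole (s+1000): 1000 + j2741 → |·| = √(1000²+2741²) = √8513081 ≈ 2917.7, ∠ = arctan(2741/1000) ≈ 69.96°
|H| = 200 · 7.6052e+06 / 2.1922e+10 ≈ 0.069384
Gain = 20 log₁₀(0.069384) ≈ -23.17 dB

-23.2 dB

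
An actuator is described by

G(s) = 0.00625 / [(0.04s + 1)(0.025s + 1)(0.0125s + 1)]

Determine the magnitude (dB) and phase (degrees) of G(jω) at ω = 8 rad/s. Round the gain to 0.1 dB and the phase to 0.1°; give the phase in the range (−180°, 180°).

-44.7 dB, -34.8°

At ω = 8 rad/s:
pole (1 + j8·0.04) = 1 + j0.32 → |·| ≈ 1.05, ∠ ≈ 17.74°
pole (1 + j8·0.025) = 1 + j0.2 → |·| ≈ 1.0198, ∠ ≈ 11.31°
pole (1 + j8·0.0125) = 1 + j0.1 → |·| ≈ 1.005, ∠ ≈ 5.71°
|G| = 0.00625 · 1 / (1.05 · 1.0198 · 1.005) ≈ 0.0058078
Gain = 20 log₁₀(0.0058078) ≈ -44.72 dB
∠G = (0°) − (17.74° + 11.31° + 5.71°) = -34.76°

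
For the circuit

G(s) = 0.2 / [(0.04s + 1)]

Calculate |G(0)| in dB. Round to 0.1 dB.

G(0) = 0.2 · 1 / 1 = 0.2
20 log₁₀(0.2) ≈ -13.98 dB

-14.0 dB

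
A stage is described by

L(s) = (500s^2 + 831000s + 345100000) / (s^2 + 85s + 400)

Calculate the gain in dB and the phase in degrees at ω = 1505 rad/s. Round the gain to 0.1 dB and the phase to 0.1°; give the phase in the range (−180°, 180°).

Substitute s = j1505:
Numerator: 500(j1505)^2 + 831000(j1505) + 345100000 = -787412500 + j1250655000
Denominator: (j1505)^2 + 85(j1505) + 400 = -2264625 + j127925
|N| = √(787412500² + 1250655000²) ≈ 1.4779e+09, ∠N ≈ 122.19°
|D| = √(2264625² + 127925²) ≈ 2.2682e+06, ∠D ≈ 176.77°
|L| = 1.4779e+09 / 2.2682e+06 ≈ 651.57
Gain = 20 log₁₀(651.57) ≈ 56.28 dB
∠L = 122.19° − 176.77° = -54.58°

56.3 dB, -54.6°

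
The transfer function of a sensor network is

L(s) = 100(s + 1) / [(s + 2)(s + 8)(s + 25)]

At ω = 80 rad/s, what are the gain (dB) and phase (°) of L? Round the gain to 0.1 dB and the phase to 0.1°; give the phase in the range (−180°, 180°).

-36.6 dB, -156.2°

At s = jω = j80:
zero (s+1): 1 + j80 → |·| = √(1²+80²) = √6401 ≈ 80.006, ∠ = arctan(80/1) ≈ 89.28°
pole (s+2): 2 + j80 → |·| = √(2²+80²) = √6404 ≈ 80.025, ∠ = arctan(80/2) ≈ 88.57°
pole (s+8): 8 + j80 → |·| = √(8²+80²) = √6464 ≈ 80.399, ∠ = arctan(80/8) ≈ 84.29°
pole (s+25): 25 + j80 → |·| = √(25²+80²) = √7025 ≈ 83.815, ∠ = arctan(80/25) ≈ 72.65°
|L| = 100 · 80.006 / 5.3926e+05 ≈ 0.014836
Gain = 20 log₁₀(0.014836) ≈ -36.57 dB
∠L = 89.28° − 245.51° = -156.23°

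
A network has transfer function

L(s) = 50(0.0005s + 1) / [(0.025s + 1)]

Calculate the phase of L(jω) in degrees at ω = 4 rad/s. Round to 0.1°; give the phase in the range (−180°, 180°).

-5.6°

At ω = 4 rad/s:
zero (1 + j4·0.0005) = 1 + j0.002 → |·| ≈ 1, ∠ ≈ 0.11°
pole (1 + j4·0.025) = 1 + j0.1 → |·| ≈ 1.005, ∠ ≈ 5.71°
∠L = (0.11°) − (5.71°) = -5.60°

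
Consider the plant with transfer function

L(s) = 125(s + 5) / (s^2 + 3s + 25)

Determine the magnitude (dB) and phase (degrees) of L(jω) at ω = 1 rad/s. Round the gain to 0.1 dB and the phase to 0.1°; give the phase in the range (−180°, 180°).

28.4 dB, 4.2°

At s = jω = j1:
zero (s+5): 5 + j1 → |·| = √(5²+1²) = √26 ≈ 5.099, ∠ = arctan(1/5) ≈ 11.31°
quadratic: (j1)² + 3·j1 + 25 = 24 + j3 → |·| ≈ 24.187, ∠ ≈ 7.13°
|L| = 125 · 5.099 / 24.187 ≈ 26.352
Gain = 20 log₁₀(26.352) ≈ 28.42 dB
∠L = 11.31° − 7.13° = 4.18°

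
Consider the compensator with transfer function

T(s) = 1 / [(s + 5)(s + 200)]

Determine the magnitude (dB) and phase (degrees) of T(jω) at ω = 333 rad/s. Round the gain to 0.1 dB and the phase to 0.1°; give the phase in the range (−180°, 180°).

-102.2 dB, -148.2°

At s = jω = j333:
pole (s+5): 5 + j333 → |·| = √(5²+333²) = √110914 ≈ 333.04, ∠ = arctan(333/5) ≈ 89.14°
pole (s+200): 200 + j333 → |·| = √(200²+333²) = √150889 ≈ 388.44, ∠ = arctan(333/200) ≈ 59.01°
|T| = 1 / 1.2937e+05 ≈ 7.7298e-06
Gain = 20 log₁₀(7.7298e-06) ≈ -102.24 dB
∠T = 0.00° − 148.15° = -148.15°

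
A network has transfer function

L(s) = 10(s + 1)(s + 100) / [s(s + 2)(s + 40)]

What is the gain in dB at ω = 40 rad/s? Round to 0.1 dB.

-6.5 dB

At s = jω = j40:
zero (s+1): 1 + j40 → |·| = √(1²+40²) = √1601 ≈ 40.012, ∠ = arctan(40/1) ≈ 88.57°
zero (s+100): 100 + j40 → |·| = √(100²+40²) = √11600 ≈ 107.7, ∠ = arctan(40/100) ≈ 21.80°
pole (s+2): 2 + j40 → |·| = √(2²+40²) = √1604 ≈ 40.05, ∠ = arctan(40/2) ≈ 87.14°
pole (s+40): 40 + j40 → |·| = √(40²+40²) = √3200 ≈ 56.569, ∠ = arctan(40/40) ≈ 45.00°
pole at origin: |s| = 40, ∠ = 90.00° (in denominator)
|L| = 10 · 4309.3 / 90624 ≈ 0.47551
Gain = 20 log₁₀(0.47551) ≈ -6.46 dB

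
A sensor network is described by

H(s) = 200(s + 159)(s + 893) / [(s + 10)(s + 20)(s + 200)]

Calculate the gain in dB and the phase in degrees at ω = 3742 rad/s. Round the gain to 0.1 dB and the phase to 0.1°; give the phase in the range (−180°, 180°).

-25.2 dB, -102.3°

At s = jω = j3742:
zero (s+159): 159 + j3742 → |·| = √(159²+3742²) = √14027845 ≈ 3745.4, ∠ = arctan(3742/159) ≈ 87.57°
zero (s+893): 893 + j3742 → |·| = √(893²+3742²) = √14800013 ≈ 3847.1, ∠ = arctan(3742/893) ≈ 76.58°
pole (s+10): 10 + j3742 → |·| = √(10²+3742²) = √14002664 ≈ 3742, ∠ = arctan(3742/10) ≈ 89.85°
pole (s+20): 20 + j3742 → |·| = √(20²+3742²) = √14002964 ≈ 3742.1, ∠ = arctan(3742/20) ≈ 89.69°
pole (s+200): 200 + j3742 → |·| = √(200²+3742²) = √14042564 ≈ 3747.3, ∠ = arctan(3742/200) ≈ 86.94°
|H| = 200 · 1.4409e+07 / 5.2473e+10 ≈ 0.05492
Gain = 20 log₁₀(0.05492) ≈ -25.21 dB
∠H = 164.15° − 266.48° = -102.33°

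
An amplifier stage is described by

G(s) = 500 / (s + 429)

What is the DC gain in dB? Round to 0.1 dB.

1.3 dB

G(0) = 500 / 429 ≈ 1.1655
20 log₁₀(1.1655) ≈ 1.33 dB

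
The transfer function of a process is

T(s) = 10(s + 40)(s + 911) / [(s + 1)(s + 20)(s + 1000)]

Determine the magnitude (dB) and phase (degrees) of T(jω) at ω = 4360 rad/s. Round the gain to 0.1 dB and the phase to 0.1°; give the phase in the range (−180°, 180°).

-52.8 dB, -89.1°

At s = jω = j4360:
zero (s+40): 40 + j4360 → |·| = √(40²+4360²) = √19011200 ≈ 4360.2, ∠ = arctan(4360/40) ≈ 89.47°
zero (s+911): 911 + j4360 → |·| = √(911²+4360²) = √19839521 ≈ 4454.2, ∠ = arctan(4360/911) ≈ 78.20°
pole (s+1): 1 + j4360 → |·| = √(1²+4360²) = √19009601 ≈ 4360, ∠ = arctan(4360/1) ≈ 89.99°
pole (s+20): 20 + j4360 → |·| = √(20²+4360²) = √19010000 ≈ 4360, ∠ = arctan(4360/20) ≈ 89.74°
pole (s+1000): 1000 + j4360 → |·| = √(1000²+4360²) = √20009600 ≈ 4473.2, ∠ = arctan(4360/1000) ≈ 77.08°
|T| = 10 · 1.9421e+07 / 8.5034e+10 ≈ 0.0022839
Gain = 20 log₁₀(0.0022839) ≈ -52.83 dB
∠T = 167.67° − 256.81° = -89.14°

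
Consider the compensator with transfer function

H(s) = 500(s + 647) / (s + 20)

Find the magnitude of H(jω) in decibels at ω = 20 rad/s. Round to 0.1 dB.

At s = jω = j20:
zero (s+647): 647 + j20 → |·| = √(647²+20²) = √419009 ≈ 647.31, ∠ = arctan(20/647) ≈ 1.77°
pole (s+20): 20 + j20 → |·| = √(20²+20²) = √800 ≈ 28.284, ∠ = arctan(20/20) ≈ 45.00°
|H| = 500 · 647.31 / 28.284 ≈ 11443
Gain = 20 log₁₀(11443) ≈ 81.17 dB

81.2 dB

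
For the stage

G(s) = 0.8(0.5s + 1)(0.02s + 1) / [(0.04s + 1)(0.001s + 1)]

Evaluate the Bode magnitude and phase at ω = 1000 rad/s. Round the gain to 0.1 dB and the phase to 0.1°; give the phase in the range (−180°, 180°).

43.0 dB, 43.5°

At ω = 1000 rad/s:
zero (1 + j1000·0.5) = 1 + j500 → |·| ≈ 500, ∠ ≈ 89.89°
zero (1 + j1000·0.02) = 1 + j20 → |·| ≈ 20.025, ∠ ≈ 87.14°
pole (1 + j1000·0.04) = 1 + j40 → |·| ≈ 40.012, ∠ ≈ 88.57°
pole (1 + j1000·0.001) = 1 + j1 → |·| ≈ 1.4142, ∠ ≈ 45.00°
|G| = 0.8 · 500 · 20.025 / (40.012 · 1.4142) ≈ 141.56
Gain = 20 log₁₀(141.56) ≈ 43.02 dB
∠G = (89.89° + 87.14°) − (88.57° + 45.00°) = 43.46°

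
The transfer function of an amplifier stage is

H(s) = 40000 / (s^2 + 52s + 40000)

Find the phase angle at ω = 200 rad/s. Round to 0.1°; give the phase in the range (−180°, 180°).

-90.0°

At s = jω = j200:
quadratic: (j200)² + 52·j200 + 40000 = 0 + j10400 → |·| ≈ 10400, ∠ ≈ 90.00°
∠H = 0.00° − 90.00° = -90.00°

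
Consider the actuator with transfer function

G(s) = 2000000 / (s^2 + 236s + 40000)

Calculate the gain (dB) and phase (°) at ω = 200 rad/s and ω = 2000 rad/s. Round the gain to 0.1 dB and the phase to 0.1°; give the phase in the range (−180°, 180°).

ω = 200: 32.5 dB, -90.0°; ω = 2000: -6.0 dB, -173.2°

At s = jω = j200:
quadratic: (j200)² + 236·j200 + 40000 = 0 + j47200 → |·| ≈ 47200, ∠ ≈ 90.00°
|G| = 2000000 / 47200 ≈ 42.373
Gain = 20 log₁₀(42.373) ≈ 32.54 dB
∠G = 0.00° − 90.00° = -90.00°

At s = jω = j2000:
quadratic: (j2000)² + 236·j2000 + 40000 = -3960000 + j472000 → |·| ≈ 3.988e+06, ∠ ≈ 173.20°
|G| = 2000000 / 3.988e+06 ≈ 0.5015
Gain = 20 log₁₀(0.5015) ≈ -5.99 dB
∠G = 0.00° − 173.20° = -173.20°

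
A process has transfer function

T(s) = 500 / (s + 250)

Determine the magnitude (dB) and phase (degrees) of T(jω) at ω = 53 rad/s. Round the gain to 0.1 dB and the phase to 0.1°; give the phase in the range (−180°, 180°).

At s = jω = j53:
pole (s+250): 250 + j53 → |·| = √(250²+53²) = √65309 ≈ 255.56, ∠ = arctan(53/250) ≈ 11.97°
|T| = 500 / 255.56 ≈ 1.9565
Gain = 20 log₁₀(1.9565) ≈ 5.83 dB
∠T = 0.00° − 11.97° = -11.97°

5.8 dB, -12.0°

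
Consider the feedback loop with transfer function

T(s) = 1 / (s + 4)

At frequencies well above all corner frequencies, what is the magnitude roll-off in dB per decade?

Each pole contributes −20 dB/decade at high frequency; each zero contributes +20 dB/decade.
Net: 0 zero(s) − 1 pole(s) → -20 dB/decade.

-20 dB/decade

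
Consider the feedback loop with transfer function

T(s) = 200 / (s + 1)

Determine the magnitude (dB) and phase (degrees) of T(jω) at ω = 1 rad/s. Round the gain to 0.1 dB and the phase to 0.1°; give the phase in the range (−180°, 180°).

Substitute s = j1:
Numerator: 200 = 200 + j0
Denominator: (j1) + 1 = 1 + j1
|N| = √(200² + 0²) ≈ 200, ∠N ≈ 0.00°
|D| = √(1² + 1²) ≈ 1.4142, ∠D ≈ 45.00°
|T| = 200 / 1.4142 ≈ 141.42
Gain = 20 log₁₀(141.42) ≈ 43.01 dB
∠T = 0.00° − 45.00° = -45.00°

43.0 dB, -45.0°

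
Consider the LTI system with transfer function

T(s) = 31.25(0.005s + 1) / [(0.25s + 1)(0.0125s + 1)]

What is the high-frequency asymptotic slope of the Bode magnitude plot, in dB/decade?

-20 dB/decade

Each pole contributes −20 dB/decade at high frequency; each zero contributes +20 dB/decade.
Net: 1 zero(s) − 2 pole(s) → -20 dB/decade.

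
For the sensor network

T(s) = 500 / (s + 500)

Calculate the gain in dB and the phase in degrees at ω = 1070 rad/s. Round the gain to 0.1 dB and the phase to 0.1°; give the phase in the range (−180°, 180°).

Substitute s = j1070:
Numerator: 500 = 500 + j0
Denominator: (j1070) + 500 = 500 + j1070
|N| = √(500² + 0²) ≈ 500, ∠N ≈ 0.00°
|D| = √(500² + 1070²) ≈ 1181.1, ∠D ≈ 64.95°
|T| = 500 / 1181.1 ≈ 0.42333
Gain = 20 log₁₀(0.42333) ≈ -7.47 dB
∠T = 0.00° − 64.95° = -64.95°

-7.5 dB, -65.0°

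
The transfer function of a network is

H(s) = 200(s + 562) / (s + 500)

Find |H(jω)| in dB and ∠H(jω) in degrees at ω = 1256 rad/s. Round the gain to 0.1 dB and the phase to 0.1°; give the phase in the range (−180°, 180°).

46.2 dB, -2.4°

At s = jω = j1256:
zero (s+562): 562 + j1256 → |·| = √(562²+1256²) = √1893380 ≈ 1376, ∠ = arctan(1256/562) ≈ 65.89°
pole (s+500): 500 + j1256 → |·| = √(500²+1256²) = √1827536 ≈ 1351.9, ∠ = arctan(1256/500) ≈ 68.29°
|H| = 200 · 1376 / 1351.9 ≈ 203.57
Gain = 20 log₁₀(203.57) ≈ 46.17 dB
∠H = 65.89° − 68.29° = -2.40°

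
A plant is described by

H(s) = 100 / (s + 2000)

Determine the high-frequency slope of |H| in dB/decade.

Each pole contributes −20 dB/decade at high frequency; each zero contributes +20 dB/decade.
Net: 0 zero(s) − 1 pole(s) → -20 dB/decade.

-20 dB/decade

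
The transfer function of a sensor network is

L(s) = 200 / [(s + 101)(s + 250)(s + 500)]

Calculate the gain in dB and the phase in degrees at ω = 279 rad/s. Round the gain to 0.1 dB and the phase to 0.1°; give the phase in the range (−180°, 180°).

At s = jω = j279:
pole (s+101): 101 + j279 → |·| = √(101²+279²) = √88042 ≈ 296.72, ∠ = arctan(279/101) ≈ 70.10°
pole (s+250): 250 + j279 → |·| = √(250²+279²) = √140341 ≈ 374.62, ∠ = arctan(279/250) ≈ 48.14°
pole (s+500): 500 + j279 → |·| = √(500²+279²) = √327841 ≈ 572.57, ∠ = arctan(279/500) ≈ 29.16°
|L| = 200 / 6.3645e+07 ≈ 3.1424e-06
Gain = 20 log₁₀(3.1424e-06) ≈ -110.05 dB
∠L = 0.00° − 147.40° = -147.40°

-110.1 dB, -147.4°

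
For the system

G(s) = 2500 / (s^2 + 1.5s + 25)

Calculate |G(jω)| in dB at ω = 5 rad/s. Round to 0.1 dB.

50.5 dB

At s = jω = j5:
quadratic: (j5)² + 1.5·j5 + 25 = 0 + j7.5 → |·| ≈ 7.5, ∠ ≈ 90.00°
|G| = 2500 / 7.5 ≈ 333.33
Gain = 20 log₁₀(333.33) ≈ 50.46 dB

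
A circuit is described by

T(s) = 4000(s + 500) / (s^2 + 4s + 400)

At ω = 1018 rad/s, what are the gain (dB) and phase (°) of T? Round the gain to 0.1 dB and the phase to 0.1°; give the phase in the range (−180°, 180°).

12.8 dB, -115.9°

At s = jω = j1018:
zero (s+500): 500 + j1018 → |·| = √(500²+1018²) = √1286324 ≈ 1134.2, ∠ = arctan(1018/500) ≈ 63.84°
quadratic: (j1018)² + 4·j1018 + 400 = -1035924 + j4072 → |·| ≈ 1.0359e+06, ∠ ≈ 179.77°
|T| = 4000 · 1134.2 / 1.0359e+06 ≈ 4.3796
Gain = 20 log₁₀(4.3796) ≈ 12.83 dB
∠T = 63.84° − 179.77° = -115.93°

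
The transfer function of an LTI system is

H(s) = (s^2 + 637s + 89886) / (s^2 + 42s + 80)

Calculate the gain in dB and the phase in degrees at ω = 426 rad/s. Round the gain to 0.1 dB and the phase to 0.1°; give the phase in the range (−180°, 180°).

Substitute s = j426:
Numerator: (j426)^2 + 637(j426) + 89886 = -91590 + j271362
Denominator: (j426)^2 + 42(j426) + 80 = -181396 + j17892
|N| = √(91590² + 271362²) ≈ 2.864e+05, ∠N ≈ 108.65°
|D| = √(181396² + 17892²) ≈ 1.8228e+05, ∠D ≈ 174.37°
|H| = 2.864e+05 / 1.8228e+05 ≈ 1.5712
Gain = 20 log₁₀(1.5712) ≈ 3.92 dB
∠H = 108.65° − 174.37° = -65.72°

3.9 dB, -65.7°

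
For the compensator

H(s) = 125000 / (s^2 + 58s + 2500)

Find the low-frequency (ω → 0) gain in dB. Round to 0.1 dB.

34.0 dB

H(0) = 125000 / 2500 = 50
20 log₁₀(50) ≈ 33.98 dB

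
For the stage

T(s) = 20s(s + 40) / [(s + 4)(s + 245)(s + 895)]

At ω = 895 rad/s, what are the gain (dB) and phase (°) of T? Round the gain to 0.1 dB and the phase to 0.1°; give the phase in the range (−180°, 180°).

-36.3 dB, -32.0°

At s = jω = j895:
zero (s+40): 40 + j895 → |·| = √(40²+895²) = √802625 ≈ 895.89, ∠ = arctan(895/40) ≈ 87.44°
zero at origin: s = j895 → |·| = 895, ∠ = 90.00°
pole (s+4): 4 + j895 → |·| = √(4²+895²) = √801041 ≈ 895.01, ∠ = arctan(895/4) ≈ 89.74°
pole (s+245): 245 + j895 → |·| = √(245²+895²) = √861050 ≈ 927.93, ∠ = arctan(895/245) ≈ 74.69°
pole (s+895): 895 + j895 → |·| = √(895²+895²) = √1602050 ≈ 1265.7, ∠ = arctan(895/895) ≈ 45.00°
|T| = 20 · 8.0182e+05 / 1.0512e+09 ≈ 0.015255
Gain = 20 log₁₀(0.015255) ≈ -36.33 dB
∠T = 177.44° − 209.43° = -31.99°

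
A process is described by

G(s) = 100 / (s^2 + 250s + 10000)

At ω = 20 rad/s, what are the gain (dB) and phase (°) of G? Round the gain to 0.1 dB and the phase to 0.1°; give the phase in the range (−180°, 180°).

-40.7 dB, -27.5°

Substitute s = j20:
Numerator: 100 = 100 + j0
Denominator: (j20)^2 + 250(j20) + 10000 = 9600 + j5000
|N| = √(100² + 0²) ≈ 100, ∠N ≈ 0.00°
|D| = √(9600² + 5000²) ≈ 10824, ∠D ≈ 27.51°
|G| = 100 / 10824 ≈ 0.0092387
Gain = 20 log₁₀(0.0092387) ≈ -40.69 dB
∠G = 0.00° − 27.51° = -27.51°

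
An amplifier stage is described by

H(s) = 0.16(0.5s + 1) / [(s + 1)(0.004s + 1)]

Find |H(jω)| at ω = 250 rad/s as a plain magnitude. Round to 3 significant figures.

At ω = 250 rad/s:
zero (1 + j250·0.5) = 1 + j125 → |·| ≈ 125, ∠ ≈ 89.54°
pole (1 + j250·1) = 1 + j250 → |·| ≈ 250, ∠ ≈ 89.77°
pole (1 + j250·0.004) = 1 + j1 → |·| ≈ 1.4142, ∠ ≈ 45.00°
|H| = 0.16 · 125 / (250 · 1.4142) ≈ 0.056569

0.0566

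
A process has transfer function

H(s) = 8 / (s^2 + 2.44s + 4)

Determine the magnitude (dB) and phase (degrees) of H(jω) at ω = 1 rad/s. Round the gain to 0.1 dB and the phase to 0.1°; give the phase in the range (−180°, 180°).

6.3 dB, -39.1°

At s = jω = j1:
quadratic: (j1)² + 2.44·j1 + 4 = 3 + j2.44 → |·| ≈ 3.867, ∠ ≈ 39.12°
|H| = 8 / 3.867 ≈ 2.0688
Gain = 20 log₁₀(2.0688) ≈ 6.31 dB
∠H = 0.00° − 39.12° = -39.12°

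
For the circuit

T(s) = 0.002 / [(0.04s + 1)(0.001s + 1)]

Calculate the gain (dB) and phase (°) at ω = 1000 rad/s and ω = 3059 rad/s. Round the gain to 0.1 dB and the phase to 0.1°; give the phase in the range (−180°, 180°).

ω = 1000: -89.0 dB, -133.6°; ω = 3059: -105.9 dB, -161.4°

At ω = 1000 rad/s:
pole (1 + j1000·0.04) = 1 + j40 → |·| ≈ 40.012, ∠ ≈ 88.57°
pole (1 + j1000·0.001) = 1 + j1 → |·| ≈ 1.4142, ∠ ≈ 45.00°
|T| = 0.002 · 1 / (40.012 · 1.4142) ≈ 3.5345e-05
Gain = 20 log₁₀(3.5345e-05) ≈ -89.03 dB
∠T = (0°) − (88.57° + 45.00°) = -133.57°

At ω = 3059 rad/s:
pole (1 + j3059·0.04) = 1 + j122.36 → |·| ≈ 122.36, ∠ ≈ 89.53°
pole (1 + j3059·0.001) = 1 + j3.059 → |·| ≈ 3.2183, ∠ ≈ 71.90°
|T| = 0.002 · 1 / (122.36 · 3.2183) ≈ 5.0788e-06
Gain = 20 log₁₀(5.0788e-06) ≈ -105.88 dB
∠T = (0°) − (89.53° + 71.90°) = -161.43°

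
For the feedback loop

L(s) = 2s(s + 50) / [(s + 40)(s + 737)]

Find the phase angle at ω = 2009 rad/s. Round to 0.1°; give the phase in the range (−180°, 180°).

At s = jω = j2009:
zero (s+50): 50 + j2009 → |·| = √(50²+2009²) = √4038581 ≈ 2009.6, ∠ = arctan(2009/50) ≈ 88.57°
zero at origin: s = j2009 → |·| = 2009, ∠ = 90.00°
pole (s+40): 40 + j2009 → |·| = √(40²+2009²) = √4037681 ≈ 2009.4, ∠ = arctan(2009/40) ≈ 88.86°
pole (s+737): 737 + j2009 → |·| = √(737²+2009²) = √4579250 ≈ 2139.9, ∠ = arctan(2009/737) ≈ 69.85°
∠L = 178.57° − 158.71° = 19.86°

19.9°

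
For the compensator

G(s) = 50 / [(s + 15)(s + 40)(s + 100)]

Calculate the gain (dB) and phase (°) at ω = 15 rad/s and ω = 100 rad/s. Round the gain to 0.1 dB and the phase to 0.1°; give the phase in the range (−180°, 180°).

ω = 15: -65.3 dB, -74.1°; ω = 100: -89.8 dB, 165.3°

At s = jω = j15:
pole (s+15): 15 + j15 → |·| = √(15²+15²) = √450 ≈ 21.213, ∠ = arctan(15/15) ≈ 45.00°
pole (s+40): 40 + j15 → |·| = √(40²+15²) = √1825 ≈ 42.72, ∠ = arctan(15/40) ≈ 20.56°
pole (s+100): 100 + j15 → |·| = √(100²+15²) = √10225 ≈ 101.12, ∠ = arctan(15/100) ≈ 8.53°
|G| = 50 / 91637 ≈ 0.00054563
Gain = 20 log₁₀(0.00054563) ≈ -65.26 dB
∠G = 0.00° − 74.09° = -74.09°

At s = jω = j100:
pole (s+15): 15 + j100 → |·| = √(15²+100²) = √10225 ≈ 101.12, ∠ = arctan(100/15) ≈ 81.47°
pole (s+40): 40 + j100 → |·| = √(40²+100²) = √11600 ≈ 107.7, ∠ = arctan(100/40) ≈ 68.20°
pole (s+100): 100 + j100 → |·| = √(100²+100²) = √20000 ≈ 141.42, ∠ = arctan(100/100) ≈ 45.00°
|G| = 50 / 1.5402e+06 ≈ 3.2463e-05
Gain = 20 log₁₀(3.2463e-05) ≈ -89.77 dB
∠G = 0.00° − 194.67° = -194.67° ≡ 165.33° (principal value)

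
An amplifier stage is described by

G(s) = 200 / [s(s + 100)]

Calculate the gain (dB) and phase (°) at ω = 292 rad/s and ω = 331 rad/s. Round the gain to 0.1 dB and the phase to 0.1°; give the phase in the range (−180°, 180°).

ω = 292: -53.1 dB, -161.1°; ω = 331: -55.2 dB, -163.2°

At s = jω = j292:
pole (s+100): 100 + j292 → |·| = √(100²+292²) = √95264 ≈ 308.65, ∠ = arctan(292/100) ≈ 71.10°
pole at origin: |s| = 292, ∠ = 90.00° (in denominator)
|G| = 200 / 90126 ≈ 0.0022191
Gain = 20 log₁₀(0.0022191) ≈ -53.08 dB
∠G = 0.00° − 161.10° = -161.10°

At s = jω = j331:
pole (s+100): 100 + j331 → |·| = √(100²+331²) = √119561 ≈ 345.78, ∠ = arctan(331/100) ≈ 73.19°
pole at origin: |s| = 331, ∠ = 90.00° (in denominator)
|G| = 200 / 1.1445e+05 ≈ 0.0017475
Gain = 20 log₁₀(0.0017475) ≈ -55.15 dB
∠G = 0.00° − 163.19° = -163.19°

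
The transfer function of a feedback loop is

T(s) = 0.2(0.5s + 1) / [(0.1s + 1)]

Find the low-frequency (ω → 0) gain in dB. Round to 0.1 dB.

T(0) = 0.2 · 1 / 1 = 0.2
20 log₁₀(0.2) ≈ -13.98 dB

-14.0 dB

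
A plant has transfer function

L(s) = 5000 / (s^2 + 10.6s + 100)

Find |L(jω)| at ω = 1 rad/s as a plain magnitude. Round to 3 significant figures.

At s = jω = j1:
quadratic: (j1)² + 10.6·j1 + 100 = 99 + j10.6 → |·| ≈ 99.566, ∠ ≈ 6.11°
|L| = 5000 / 99.566 ≈ 50.218

50.2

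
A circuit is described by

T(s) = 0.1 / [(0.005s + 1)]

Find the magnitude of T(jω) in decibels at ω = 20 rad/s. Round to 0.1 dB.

At ω = 20 rad/s:
pole (1 + j20·0.005) = 1 + j0.1 → |·| ≈ 1.005, ∠ ≈ 5.71°
|T| = 0.1 · 1 / (1.005) ≈ 0.099502
Gain = 20 log₁₀(0.099502) ≈ -20.04 dB

-20.0 dB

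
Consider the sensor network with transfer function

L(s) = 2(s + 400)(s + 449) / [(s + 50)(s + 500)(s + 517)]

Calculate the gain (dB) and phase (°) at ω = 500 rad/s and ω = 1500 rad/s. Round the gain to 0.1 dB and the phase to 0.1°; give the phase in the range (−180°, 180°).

At s = jω = j500:
zero (s+400): 400 + j500 → |·| = √(400²+500²) = √410000 ≈ 640.31, ∠ = arctan(500/400) ≈ 51.34°
zero (s+449): 449 + j500 → |·| = √(449²+500²) = √451601 ≈ 672.01, ∠ = arctan(500/449) ≈ 48.08°
pole (s+50): 50 + j500 → |·| = √(50²+500²) = √252500 ≈ 502.49, ∠ = arctan(500/50) ≈ 84.29°
pole (s+500): 500 + j500 → |·| = √(500²+500²) = √500000 ≈ 707.11, ∠ = arctan(500/500) ≈ 45.00°
pole (s+517): 517 + j500 → |·| = √(517²+500²) = √517289 ≈ 719.23, ∠ = arctan(500/517) ≈ 44.04°
|L| = 2 · 4.3029e+05 / 2.5555e+08 ≈ 0.0033676
Gain = 20 log₁₀(0.0033676) ≈ -49.45 dB
∠L = 99.42° − 173.33° = -73.91°

At s = jω = j1500:
zero (s+400): 400 + j1500 → |·| = √(400²+1500²) = √2410000 ≈ 1552.4, ∠ = arctan(1500/400) ≈ 75.07°
zero (s+449): 449 + j1500 → |·| = √(449²+1500²) = √2451601 ≈ 1565.8, ∠ = arctan(1500/449) ≈ 73.34°
pole (s+50): 50 + j1500 → |·| = √(50²+1500²) = √2252500 ≈ 1500.8, ∠ = arctan(1500/50) ≈ 88.09°
pole (s+500): 500 + j1500 → |·| = √(500²+1500²) = √2500000 ≈ 1581.1, ∠ = arctan(1500/500) ≈ 71.57°
pole (s+517): 517 + j1500 → |·| = √(517²+1500²) = √2517289 ≈ 1586.6, ∠ = arctan(1500/517) ≈ 70.98°
|L| = 2 · 2.4307e+06 / 3.7649e+09 ≈ 0.0012912
Gain = 20 log₁₀(0.0012912) ≈ -57.78 dB
∠L = 148.41° − 230.64° = -82.23°

ω = 500: -49.5 dB, -73.9°; ω = 1500: -57.8 dB, -82.2°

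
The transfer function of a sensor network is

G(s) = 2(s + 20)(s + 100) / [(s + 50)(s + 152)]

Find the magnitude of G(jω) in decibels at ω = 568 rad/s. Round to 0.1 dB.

5.8 dB

At s = jω = j568:
zero (s+20): 20 + j568 → |·| = √(20²+568²) = √323024 ≈ 568.35, ∠ = arctan(568/20) ≈ 87.98°
zero (s+100): 100 + j568 → |·| = √(100²+568²) = √332624 ≈ 576.74, ∠ = arctan(568/100) ≈ 80.02°
pole (s+50): 50 + j568 → |·| = √(50²+568²) = √325124 ≈ 570.2, ∠ = arctan(568/50) ≈ 84.97°
pole (s+152): 152 + j568 → |·| = √(152²+568²) = √345728 ≈ 587.99, ∠ = arctan(568/152) ≈ 75.02°
|G| = 2 · 3.2779e+05 / 3.3527e+05 ≈ 1.9554
Gain = 20 log₁₀(1.9554) ≈ 5.82 dB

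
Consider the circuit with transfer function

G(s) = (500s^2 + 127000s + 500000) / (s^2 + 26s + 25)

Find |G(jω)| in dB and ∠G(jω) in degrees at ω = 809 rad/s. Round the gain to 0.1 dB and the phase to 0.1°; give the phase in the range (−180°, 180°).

Substitute s = j809:
Numerator: 500(j809)^2 + 127000(j809) + 500000 = -326740500 + j102743000
Denominator: (j809)^2 + 26(j809) + 25 = -654456 + j21034
|N| = √(326740500² + 102743000²) ≈ 3.4251e+08, ∠N ≈ 162.54°
|D| = √(654456² + 21034²) ≈ 6.5479e+05, ∠D ≈ 178.16°
|G| = 3.4251e+08 / 6.5479e+05 ≈ 523.08
Gain = 20 log₁₀(523.08) ≈ 54.37 dB
∠G = 162.54° − 178.16° = -15.62°

54.4 dB, -15.6°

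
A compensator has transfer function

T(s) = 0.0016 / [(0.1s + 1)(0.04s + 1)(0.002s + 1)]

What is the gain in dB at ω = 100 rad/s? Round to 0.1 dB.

At ω = 100 rad/s:
pole (1 + j100·0.1) = 1 + j10 → |·| ≈ 10.05, ∠ ≈ 84.29°
pole (1 + j100·0.04) = 1 + j4 → |·| ≈ 4.1231, ∠ ≈ 75.96°
pole (1 + j100·0.002) = 1 + j0.2 → |·| ≈ 1.0198, ∠ ≈ 11.31°
|T| = 0.0016 · 1 / (10.05 · 4.1231 · 1.0198) ≈ 3.7863e-05
Gain = 20 log₁₀(3.7863e-05) ≈ -88.44 dB

-88.4 dB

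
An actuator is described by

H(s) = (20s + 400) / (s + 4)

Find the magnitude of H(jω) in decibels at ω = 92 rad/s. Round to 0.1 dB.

Substitute s = j92:
Numerator: 20(j92) + 400 = 400 + j1840
Denominator: (j92) + 4 = 4 + j92
|N| = √(400² + 1840²) ≈ 1883, ∠N ≈ 77.74°
|D| = √(4² + 92²) ≈ 92.087, ∠D ≈ 87.51°
|H| = 1883 / 92.087 ≈ 20.448
Gain = 20 log₁₀(20.448) ≈ 26.21 dB

26.2 dB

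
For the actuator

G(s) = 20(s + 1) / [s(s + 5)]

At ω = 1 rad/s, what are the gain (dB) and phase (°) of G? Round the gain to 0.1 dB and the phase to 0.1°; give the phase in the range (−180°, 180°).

14.9 dB, -56.3°

At s = jω = j1:
zero (s+1): 1 + j1 → |·| = √(1²+1²) = √2 ≈ 1.4142, ∠ = arctan(1/1) ≈ 45.00°
pole (s+5): 5 + j1 → |·| = √(5²+1²) = √26 ≈ 5.099, ∠ = arctan(1/5) ≈ 11.31°
pole at origin: |s| = 1, ∠ = 90.00° (in denominator)
|G| = 20 · 1.4142 / 5.099 ≈ 5.547
Gain = 20 log₁₀(5.547) ≈ 14.88 dB
∠G = 45.00° − 101.31° = -56.31°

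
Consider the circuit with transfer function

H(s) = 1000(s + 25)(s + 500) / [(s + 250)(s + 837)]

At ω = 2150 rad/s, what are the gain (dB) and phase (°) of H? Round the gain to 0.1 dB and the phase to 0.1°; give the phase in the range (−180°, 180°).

59.6 dB, 14.1°

At s = jω = j2150:
zero (s+25): 25 + j2150 → |·| = √(25²+2150²) = √4623125 ≈ 2150.1, ∠ = arctan(2150/25) ≈ 89.33°
zero (s+500): 500 + j2150 → |·| = √(500²+2150²) = √4872500 ≈ 2207.4, ∠ = arctan(2150/500) ≈ 76.91°
pole (s+250): 250 + j2150 → |·| = √(250²+2150²) = √4685000 ≈ 2164.5, ∠ = arctan(2150/250) ≈ 83.37°
pole (s+837): 837 + j2150 → |·| = √(837²+2150²) = √5323069 ≈ 2307.2, ∠ = arctan(2150/837) ≈ 68.73°
|H| = 1000 · 4.7461e+06 / 4.9939e+06 ≈ 950.38
Gain = 20 log₁₀(950.38) ≈ 59.56 dB
∠H = 166.24° − 152.10° = 14.14°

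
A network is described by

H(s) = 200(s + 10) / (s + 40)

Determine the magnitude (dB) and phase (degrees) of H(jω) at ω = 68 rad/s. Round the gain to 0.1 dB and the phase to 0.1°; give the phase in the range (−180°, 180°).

44.8 dB, 22.1°

At s = jω = j68:
zero (s+10): 10 + j68 → |·| = √(10²+68²) = √4724 ≈ 68.731, ∠ = arctan(68/10) ≈ 81.63°
pole (s+40): 40 + j68 → |·| = √(40²+68²) = √6224 ≈ 78.892, ∠ = arctan(68/40) ≈ 59.53°
|H| = 200 · 68.731 / 78.892 ≈ 174.24
Gain = 20 log₁₀(174.24) ≈ 44.82 dB
∠H = 81.63° − 59.53° = 22.10°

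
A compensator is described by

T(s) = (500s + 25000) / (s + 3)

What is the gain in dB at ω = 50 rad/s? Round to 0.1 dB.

Substitute s = j50:
Numerator: 500(j50) + 25000 = 25000 + j25000
Denominator: (j50) + 3 = 3 + j50
|N| = √(25000² + 25000²) ≈ 35355, ∠N ≈ 45.00°
|D| = √(3² + 50²) ≈ 50.09, ∠D ≈ 86.57°
|T| = 35355 / 50.09 ≈ 705.83
Gain = 20 log₁₀(705.83) ≈ 56.97 dB

57.0 dB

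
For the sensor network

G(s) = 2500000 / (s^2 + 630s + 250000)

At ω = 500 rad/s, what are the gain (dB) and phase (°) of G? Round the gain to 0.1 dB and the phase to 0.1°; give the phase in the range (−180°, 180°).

18.0 dB, -90.0°

At s = jω = j500:
quadratic: (j500)² + 630·j500 + 250000 = 0 + j315000 → |·| ≈ 3.15e+05, ∠ ≈ 90.00°
|G| = 2500000 / 3.15e+05 ≈ 7.9365
Gain = 20 log₁₀(7.9365) ≈ 17.99 dB
∠G = 0.00° − 90.00° = -90.00°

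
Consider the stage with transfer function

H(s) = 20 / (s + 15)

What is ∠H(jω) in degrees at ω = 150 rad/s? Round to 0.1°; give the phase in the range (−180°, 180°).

Substitute s = j150:
Numerator: 20 = 20 + j0
Denominator: (j150) + 15 = 15 + j150
|N| = √(20² + 0²) ≈ 20, ∠N ≈ 0.00°
|D| = √(15² + 150²) ≈ 150.75, ∠D ≈ 84.29°
∠H = 0.00° − 84.29° = -84.29°

-84.3°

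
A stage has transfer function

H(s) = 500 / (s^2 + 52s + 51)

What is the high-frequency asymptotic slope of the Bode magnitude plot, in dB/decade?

Each pole contributes −20 dB/decade at high frequency; each zero contributes +20 dB/decade.
Net: 0 zero(s) − 2 pole(s) → -40 dB/decade.

-40 dB/decade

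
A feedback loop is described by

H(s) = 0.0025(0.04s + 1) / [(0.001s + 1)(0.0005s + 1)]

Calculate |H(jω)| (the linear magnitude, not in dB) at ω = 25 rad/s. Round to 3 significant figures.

0.00353

At ω = 25 rad/s:
zero (1 + j25·0.04) = 1 + j1 → |·| ≈ 1.4142, ∠ ≈ 45.00°
pole (1 + j25·0.001) = 1 + j0.025 → |·| ≈ 1.0003, ∠ ≈ 1.43°
pole (1 + j25·0.0005) = 1 + j0.0125 → |·| ≈ 1.0001, ∠ ≈ 0.72°
|H| = 0.0025 · 1.4142 / (1.0003 · 1.0001) ≈ 0.0035341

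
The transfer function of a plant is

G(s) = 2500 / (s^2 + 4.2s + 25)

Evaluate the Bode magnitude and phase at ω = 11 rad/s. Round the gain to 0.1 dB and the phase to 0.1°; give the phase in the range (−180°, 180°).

At s = jω = j11:
quadratic: (j11)² + 4.2·j11 + 25 = -96 + j46.2 → |·| ≈ 106.54, ∠ ≈ 154.30°
|G| = 2500 / 106.54 ≈ 23.465
Gain = 20 log₁₀(23.465) ≈ 27.41 dB
∠G = 0.00° − 154.30° = -154.30°

27.4 dB, -154.3°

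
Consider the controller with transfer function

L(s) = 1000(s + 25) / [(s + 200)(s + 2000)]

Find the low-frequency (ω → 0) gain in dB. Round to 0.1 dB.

L(0) = 1000·25 / (200·2000) = 0.0625
20 log₁₀(0.0625) ≈ -24.08 dB

-24.1 dB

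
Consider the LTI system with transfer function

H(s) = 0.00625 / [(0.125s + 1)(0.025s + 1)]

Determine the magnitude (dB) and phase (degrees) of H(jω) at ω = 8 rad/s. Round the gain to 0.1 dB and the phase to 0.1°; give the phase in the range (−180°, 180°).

-47.3 dB, -56.3°

At ω = 8 rad/s:
pole (1 + j8·0.125) = 1 + j1 → |·| ≈ 1.4142, ∠ ≈ 45.00°
pole (1 + j8·0.025) = 1 + j0.2 → |·| ≈ 1.0198, ∠ ≈ 11.31°
|H| = 0.00625 · 1 / (1.4142 · 1.0198) ≈ 0.0043337
Gain = 20 log₁₀(0.0043337) ≈ -47.26 dB
∠H = (0°) − (45.00° + 11.31°) = -56.31°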